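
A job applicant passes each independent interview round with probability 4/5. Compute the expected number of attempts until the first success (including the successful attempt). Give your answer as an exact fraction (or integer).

5/4

For a geometric distribution, E[trials] = 1/p = 1/(4/5) = 5/4.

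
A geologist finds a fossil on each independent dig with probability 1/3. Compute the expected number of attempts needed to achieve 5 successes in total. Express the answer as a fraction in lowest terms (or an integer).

15

By linearity (sum of 5 independent geometric waits), E[trials] = 5/p = 5/(1/3) = 15.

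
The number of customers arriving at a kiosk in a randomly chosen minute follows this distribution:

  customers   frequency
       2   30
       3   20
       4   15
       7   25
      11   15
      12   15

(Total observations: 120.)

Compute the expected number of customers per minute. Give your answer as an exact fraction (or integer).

35/6

Total = 120, so P(customers=2) = 30/120, etc.
E[X] = (1/4)·2 + (1/6)·3 + (1/8)·4 + (5/24)·7 + (1/8)·11 + (1/8)·12
     = 35/6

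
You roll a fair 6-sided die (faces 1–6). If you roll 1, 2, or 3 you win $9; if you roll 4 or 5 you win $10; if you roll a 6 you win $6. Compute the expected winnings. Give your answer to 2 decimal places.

$8.83

E[payout] = (1/6)·6 + (1/2)·9 + (1/3)·10 = 53/6
≈ $8.83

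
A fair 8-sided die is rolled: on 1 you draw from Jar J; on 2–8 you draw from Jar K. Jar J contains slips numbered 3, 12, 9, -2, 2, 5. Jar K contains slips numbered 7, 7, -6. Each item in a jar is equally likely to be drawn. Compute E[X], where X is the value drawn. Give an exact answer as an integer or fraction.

47/16

E[X | Jar J] = (3 + 12 + 9 − 2 + 2 + 5)/6 = 29/6
E[X | Jar K] = (7 + 7 − 6)/3 = 8/3
E[X] = (1/8)·29/6 + (7/8)·8/3 = 47/16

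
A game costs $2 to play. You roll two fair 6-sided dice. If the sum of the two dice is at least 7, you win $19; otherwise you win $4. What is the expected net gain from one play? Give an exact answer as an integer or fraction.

43/4 dollars

E[payout] = (5/12)·4 + (7/12)·19 = 51/4
Expected profit = 51/4 − 2 = 43/4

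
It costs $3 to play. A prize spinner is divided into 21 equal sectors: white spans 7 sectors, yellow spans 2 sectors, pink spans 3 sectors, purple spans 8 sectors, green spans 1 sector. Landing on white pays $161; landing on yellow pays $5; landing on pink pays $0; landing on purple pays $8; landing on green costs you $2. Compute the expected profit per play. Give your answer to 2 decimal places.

$54.10

E[payout] = (7/21)·161 + (2/21)·5 + (3/21)·0 + (8/21)·8 + (1/21)·(-2) = 1199/21
Expected profit = 1199/21 − 3 = 1136/21 ≈ $54.10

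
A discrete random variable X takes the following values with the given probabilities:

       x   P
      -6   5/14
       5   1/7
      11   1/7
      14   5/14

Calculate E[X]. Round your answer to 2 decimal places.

E[X] = (5/14)·(-6) + (1/7)·5 + (1/7)·11 + (5/14)·14
     = 36/7 ≈ 5.14

5.14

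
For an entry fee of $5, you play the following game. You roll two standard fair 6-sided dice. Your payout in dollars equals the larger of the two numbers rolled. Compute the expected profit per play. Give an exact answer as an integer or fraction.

Distribution of the larger of the two numbers rolled: 1 w.p. 1/36, 2 w.p. 1/12, 3 w.p. 5/36, 4 w.p. 7/36, 5 w.p. 1/4, 6 w.p. 11/36
E[payout] = (1/36)·1 + (1/12)·2 + (5/36)·3 + (7/36)·4 + (1/4)·5 + (11/36)·6 = 161/36
Expected profit = 161/36 − 5 = -19/36

-19/36 dollars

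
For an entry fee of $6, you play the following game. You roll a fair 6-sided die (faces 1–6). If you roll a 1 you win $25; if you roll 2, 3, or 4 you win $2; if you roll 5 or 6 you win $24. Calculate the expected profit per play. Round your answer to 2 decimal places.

E[payout] = (1/2)·2 + (1/3)·24 + (1/6)·25 = 79/6
Expected profit = 79/6 − 6 = 43/6 ≈ $7.17

$7.17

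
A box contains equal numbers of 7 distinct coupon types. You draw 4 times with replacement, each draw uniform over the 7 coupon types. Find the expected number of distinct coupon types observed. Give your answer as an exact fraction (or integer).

1105/343

Let Xⱼ=1 if type j appears at least once. P(Xⱼ=1) = 1 − ((7−1)/7)^4 = 1105/2401.
E[#distinct] = 7·1105/2401 = 1105/343.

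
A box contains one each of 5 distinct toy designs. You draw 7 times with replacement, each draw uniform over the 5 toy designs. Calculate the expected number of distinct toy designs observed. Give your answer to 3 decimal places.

Let Xⱼ=1 if type j appears at least once. P(Xⱼ=1) = 1 − ((5−1)/5)^7 = 61741/78125.
E[#distinct] = 5·61741/78125 = 61741/15625.
≈ 3.951

3.951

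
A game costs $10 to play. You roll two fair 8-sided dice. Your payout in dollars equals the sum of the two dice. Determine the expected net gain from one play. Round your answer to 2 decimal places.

Distribution of the sum of the two dice: 2 w.p. 1/64, 3 w.p. 1/32, 4 w.p. 3/64, 5 w.p. 1/16, 6 w.p. 5/64, 7 w.p. 3/32, …
E[payout] = (1/64)·2 + (1/32)·3 + (3/64)·4 + (1/16)·5 + (5/64)·6 + (3/32)·7 + (7/64)·8 + (1/8)·9 + (7/64)·10 + (3/32)·11 + (5/64)·12 + (1/16)·13 + (3/64)·14 + (1/32)·15 + (1/64)·16 = 9
Expected profit = 9 − 10 = -1 ≈ -$1.00

-$1.00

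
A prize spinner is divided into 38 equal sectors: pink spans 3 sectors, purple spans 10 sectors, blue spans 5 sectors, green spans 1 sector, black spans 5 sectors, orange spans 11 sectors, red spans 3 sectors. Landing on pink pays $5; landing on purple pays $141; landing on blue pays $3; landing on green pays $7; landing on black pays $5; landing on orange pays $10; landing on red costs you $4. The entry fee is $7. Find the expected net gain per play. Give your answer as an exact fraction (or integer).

652/19 dollars

E[payout] = (3/38)·5 + (10/38)·141 + (5/38)·3 + (1/38)·7 + (5/38)·5 + (11/38)·10 + (3/38)·(-4) = 785/19
Expected profit = 785/19 − 7 = 652/19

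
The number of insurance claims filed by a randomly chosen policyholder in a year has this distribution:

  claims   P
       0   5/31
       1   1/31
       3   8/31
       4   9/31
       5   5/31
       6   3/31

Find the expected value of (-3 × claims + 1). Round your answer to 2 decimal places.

E[-3x+1] = (5/31)·1 + (1/31)·(-2) + (8/31)·(-8) + (9/31)·(-11) + (5/31)·(-14) + (3/31)·(-17)
     = -281/31 ≈ -9.06

-9.06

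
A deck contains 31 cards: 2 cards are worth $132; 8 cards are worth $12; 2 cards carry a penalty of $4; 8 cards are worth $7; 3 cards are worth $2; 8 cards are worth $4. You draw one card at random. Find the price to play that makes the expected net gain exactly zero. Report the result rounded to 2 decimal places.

$14.39

E[payout] = (2/31)·132 + (8/31)·12 + (2/31)·(-4) + (8/31)·7 + (3/31)·2 + (8/31)·4 = 446/31
Fair fee = E[payout] = 446/31 ≈ $14.39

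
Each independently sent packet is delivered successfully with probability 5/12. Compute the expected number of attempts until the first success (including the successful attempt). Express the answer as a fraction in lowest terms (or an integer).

For a geometric distribution, E[trials] = 1/p = 1/(5/12) = 12/5.

12/5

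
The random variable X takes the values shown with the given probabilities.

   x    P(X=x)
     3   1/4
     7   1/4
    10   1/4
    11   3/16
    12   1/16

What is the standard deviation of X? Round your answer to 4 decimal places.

E[X] = 125/16, E[X²] = 1139/16
Var(X) = E[X²] − (E[X])² = 1139/16 − 15625/256 = 2599/256
SD(X) = √(2599/256) ≈ 3.1863

3.1863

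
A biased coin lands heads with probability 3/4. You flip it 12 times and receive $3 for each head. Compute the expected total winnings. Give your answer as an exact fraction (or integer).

$27

E[#heads] = 12·3/4 = 9 (linearity over flips).
E[winnings] = 3·9 = 27.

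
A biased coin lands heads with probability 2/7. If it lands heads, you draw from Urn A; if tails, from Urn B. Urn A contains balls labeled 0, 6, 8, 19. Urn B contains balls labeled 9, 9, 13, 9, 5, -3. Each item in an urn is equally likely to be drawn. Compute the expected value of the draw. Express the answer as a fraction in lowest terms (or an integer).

103/14

E[X | Urn A] = (0 + 6 + 8 + 19)/4 = 33/4
E[X | Urn B] = (9 + 9 + 13 + 9 + 5 − 3)/6 = 7
E[X] = (2/7)·33/4 + (5/7)·7 = 103/14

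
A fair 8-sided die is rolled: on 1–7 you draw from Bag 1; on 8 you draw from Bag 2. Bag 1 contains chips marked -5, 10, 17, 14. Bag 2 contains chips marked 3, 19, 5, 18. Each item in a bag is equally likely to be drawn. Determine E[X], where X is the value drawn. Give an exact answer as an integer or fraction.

297/32

E[X | Bag 1] = (-5 + 10 + 17 + 14)/4 = 9
E[X | Bag 2] = (3 + 19 + 5 + 18)/4 = 45/4
E[X] = (7/8)·9 + (1/8)·45/4 = 297/32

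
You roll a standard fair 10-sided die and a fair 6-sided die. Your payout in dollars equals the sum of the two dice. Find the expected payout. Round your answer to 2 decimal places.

$9.00

Distribution of the sum of the two dice: 2 w.p. 1/60, 3 w.p. 1/30, 4 w.p. 1/20, 5 w.p. 1/15, 6 w.p. 1/12, 7 w.p. 1/10, …
E[payout] = (1/60)·2 + (1/30)·3 + (1/20)·4 + (1/15)·5 + (1/12)·6 + (1/10)·7 + (1/10)·8 + (1/10)·9 + (1/10)·10 + (1/10)·11 + (1/12)·12 + (1/15)·13 + (1/20)·14 + (1/30)·15 + (1/60)·16 = 9
≈ $9.00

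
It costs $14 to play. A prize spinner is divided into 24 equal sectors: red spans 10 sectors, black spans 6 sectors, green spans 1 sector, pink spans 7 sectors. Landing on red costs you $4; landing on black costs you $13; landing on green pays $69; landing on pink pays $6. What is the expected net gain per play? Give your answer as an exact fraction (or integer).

-343/24 dollars

E[payout] = (10/24)·(-4) + (6/24)·(-13) + (1/24)·69 + (7/24)·6 = -7/24
Expected profit = -7/24 − 14 = -343/24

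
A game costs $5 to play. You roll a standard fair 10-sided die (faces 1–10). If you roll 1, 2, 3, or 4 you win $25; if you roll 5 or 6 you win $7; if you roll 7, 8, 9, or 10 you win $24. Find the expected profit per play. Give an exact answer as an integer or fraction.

E[payout] = (1/5)·7 + (2/5)·24 + (2/5)·25 = 21
Expected profit = 21 − 5 = 16

$16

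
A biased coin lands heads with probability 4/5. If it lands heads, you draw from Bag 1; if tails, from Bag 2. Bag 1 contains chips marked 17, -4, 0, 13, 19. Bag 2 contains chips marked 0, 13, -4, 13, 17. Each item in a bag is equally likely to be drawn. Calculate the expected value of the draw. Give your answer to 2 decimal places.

8.76

E[X | Bag 1] = (17 − 4 + 0 + 13 + 19)/5 = 9
E[X | Bag 2] = (0 + 13 − 4 + 13 + 17)/5 = 39/5
E[X] = (4/5)·9 + (1/5)·39/5 = 219/25 ≈ 8.76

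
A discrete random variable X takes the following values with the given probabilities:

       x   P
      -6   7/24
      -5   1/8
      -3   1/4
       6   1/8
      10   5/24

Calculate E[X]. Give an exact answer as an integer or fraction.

E[X] = (7/24)·(-6) + (1/8)·(-5) + (1/4)·(-3) + (1/8)·6 + (5/24)·10
     = -7/24

-7/24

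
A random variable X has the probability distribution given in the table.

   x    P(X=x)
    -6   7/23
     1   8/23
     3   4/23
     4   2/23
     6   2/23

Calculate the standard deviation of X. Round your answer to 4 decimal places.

E[X] = -2/23, E[X²] = 400/23
Var(X) = E[X²] − (E[X])² = 400/23 − 4/529 = 9196/529
SD(X) = √(9196/529) ≈ 4.1694

4.1694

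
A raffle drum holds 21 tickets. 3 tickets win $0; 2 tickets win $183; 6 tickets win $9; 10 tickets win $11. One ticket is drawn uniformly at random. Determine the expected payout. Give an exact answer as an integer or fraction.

E[payout] = (3/21)·0 + (2/21)·183 + (6/21)·9 + (10/21)·11 = 530/21

530/21 dollars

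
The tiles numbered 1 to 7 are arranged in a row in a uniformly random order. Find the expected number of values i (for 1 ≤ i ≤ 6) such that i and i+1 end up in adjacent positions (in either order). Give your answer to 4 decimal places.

For each i ∈ {1,…,6}, let Xᵢ = 1 if i and i+1 are adjacent. P(Xᵢ=1) = 2·(7−1)!/7! = 2/7.
By linearity, E[ΣXᵢ] = (6)·(2/7) = 12/7.
≈ 1.7143

1.7143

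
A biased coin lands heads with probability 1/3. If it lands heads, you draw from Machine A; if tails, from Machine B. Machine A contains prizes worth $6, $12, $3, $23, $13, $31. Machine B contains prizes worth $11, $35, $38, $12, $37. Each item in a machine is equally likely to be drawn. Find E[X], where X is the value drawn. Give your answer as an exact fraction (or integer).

1018/45 dollars

E[X | Machine A] = (6 + 12 + 3 + 23 + 13 + 31)/6 = 44/3
E[X | Machine B] = (11 + 35 + 38 + 12 + 37)/5 = 133/5
E[X] = (1/3)·44/3 + (2/3)·133/5 = 1018/45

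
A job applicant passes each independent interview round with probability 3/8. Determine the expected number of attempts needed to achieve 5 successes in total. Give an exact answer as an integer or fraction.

40/3

By linearity (sum of 5 independent geometric waits), E[trials] = 5/p = 5/(3/8) = 40/3.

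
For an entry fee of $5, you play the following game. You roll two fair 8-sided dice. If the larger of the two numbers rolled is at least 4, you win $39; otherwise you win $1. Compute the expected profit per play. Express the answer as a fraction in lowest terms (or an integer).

917/32 dollars

E[payout] = (9/64)·1 + (55/64)·39 = 1077/32
Expected profit = 1077/32 − 5 = 917/32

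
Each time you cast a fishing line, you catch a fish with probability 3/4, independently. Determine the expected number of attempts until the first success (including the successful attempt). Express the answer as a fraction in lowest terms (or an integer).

4/3

For a geometric distribution, E[trials] = 1/p = 1/(3/4) = 4/3.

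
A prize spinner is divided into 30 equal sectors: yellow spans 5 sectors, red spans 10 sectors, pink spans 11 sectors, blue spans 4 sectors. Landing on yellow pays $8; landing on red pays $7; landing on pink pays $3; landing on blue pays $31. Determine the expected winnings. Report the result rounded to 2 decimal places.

$8.90

E[payout] = (5/30)·8 + (10/30)·7 + (11/30)·3 + (4/30)·31 = 89/10
≈ $8.90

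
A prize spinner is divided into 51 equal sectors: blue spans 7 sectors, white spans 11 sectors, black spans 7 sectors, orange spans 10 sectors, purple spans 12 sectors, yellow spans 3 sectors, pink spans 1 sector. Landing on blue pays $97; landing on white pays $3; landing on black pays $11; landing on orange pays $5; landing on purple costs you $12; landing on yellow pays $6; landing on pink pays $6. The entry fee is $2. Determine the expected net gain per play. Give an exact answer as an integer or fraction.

617/51 dollars

E[payout] = (7/51)·97 + (11/51)·3 + (7/51)·11 + (10/51)·5 + (12/51)·(-12) + (3/51)·6 + (1/51)·6 = 719/51
Expected profit = 719/51 − 2 = 617/51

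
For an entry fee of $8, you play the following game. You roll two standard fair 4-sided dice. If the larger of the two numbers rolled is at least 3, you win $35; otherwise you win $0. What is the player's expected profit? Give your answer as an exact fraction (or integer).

E[payout] = (1/4)·0 + (3/4)·35 = 105/4
Expected profit = 105/4 − 8 = 73/4

73/4 dollars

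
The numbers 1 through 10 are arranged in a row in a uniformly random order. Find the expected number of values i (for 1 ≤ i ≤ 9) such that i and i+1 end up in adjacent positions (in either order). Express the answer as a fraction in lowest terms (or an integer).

For each i ∈ {1,…,9}, let Xᵢ = 1 if i and i+1 are adjacent. P(Xᵢ=1) = 2·(10−1)!/10! = 2/10.
By linearity, E[ΣXᵢ] = (9)·(2/10) = 9/5.

9/5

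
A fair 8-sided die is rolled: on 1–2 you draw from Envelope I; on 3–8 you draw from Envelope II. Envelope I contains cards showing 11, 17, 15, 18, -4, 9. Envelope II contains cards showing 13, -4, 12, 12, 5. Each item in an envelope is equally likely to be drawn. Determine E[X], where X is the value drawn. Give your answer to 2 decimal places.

8.45

E[X | Envelope I] = (11 + 17 + 15 + 18 − 4 + 9)/6 = 11
E[X | Envelope II] = (13 − 4 + 12 + 12 + 5)/5 = 38/5
E[X] = (1/4)·11 + (3/4)·38/5 = 169/20 ≈ 8.45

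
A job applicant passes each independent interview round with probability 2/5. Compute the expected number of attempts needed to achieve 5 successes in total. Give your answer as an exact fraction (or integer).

25/2

By linearity (sum of 5 independent geometric waits), E[trials] = 5/p = 5/(2/5) = 25/2.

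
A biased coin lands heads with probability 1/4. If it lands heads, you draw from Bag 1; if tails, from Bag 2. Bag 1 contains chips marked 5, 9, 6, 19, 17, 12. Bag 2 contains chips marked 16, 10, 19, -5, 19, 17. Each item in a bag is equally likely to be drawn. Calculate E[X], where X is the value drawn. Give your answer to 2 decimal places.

E[X | Bag 1] = (5 + 9 + 6 + 19 + 17 + 12)/6 = 34/3
E[X | Bag 2] = (16 + 10 + 19 − 5 + 19 + 17)/6 = 38/3
E[X] = (1/4)·34/3 + (3/4)·38/3 = 37/3 ≈ 12.33

12.33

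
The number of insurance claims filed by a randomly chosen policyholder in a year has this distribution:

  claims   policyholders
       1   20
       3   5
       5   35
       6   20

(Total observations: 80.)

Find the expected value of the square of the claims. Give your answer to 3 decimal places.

20.750

Total = 80, so P(claims=1) = 20/80, etc.
E[X²] = (1/4)·1 + (1/16)·9 + (7/16)·25 + (1/4)·36
     = 83/4 ≈ 20.750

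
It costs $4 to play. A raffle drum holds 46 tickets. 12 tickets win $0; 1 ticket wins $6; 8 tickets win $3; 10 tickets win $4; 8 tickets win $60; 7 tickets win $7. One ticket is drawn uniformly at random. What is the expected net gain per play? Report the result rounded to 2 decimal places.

$9.02

E[payout] = (12/46)·0 + (1/46)·6 + (8/46)·3 + (10/46)·4 + (8/46)·60 + (7/46)·7 = 599/46
Expected profit = 599/46 − 4 = 415/46 ≈ $9.02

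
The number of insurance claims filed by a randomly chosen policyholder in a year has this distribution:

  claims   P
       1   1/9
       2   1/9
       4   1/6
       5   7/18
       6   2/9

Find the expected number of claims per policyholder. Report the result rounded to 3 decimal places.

E[X] = (1/9)·1 + (1/9)·2 + (1/6)·4 + (7/18)·5 + (2/9)·6
     = 77/18 ≈ 4.278

4.278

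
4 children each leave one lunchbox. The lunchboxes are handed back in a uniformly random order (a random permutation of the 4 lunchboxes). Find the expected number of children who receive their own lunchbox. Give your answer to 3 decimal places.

Let Xᵢ = 1 if person i gets their own lunchbox. For each i, P(Xᵢ=1) = 1/4.
By linearity of expectation, E[X₁+…+X_4] = 4·(1/4) = 1.
≈ 1.000

1.000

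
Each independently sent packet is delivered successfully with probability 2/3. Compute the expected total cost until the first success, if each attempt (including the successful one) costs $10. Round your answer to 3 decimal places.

E[#attempts] = 1/p = 3/2; E[cost] = 10·3/2 = 15.
≈ 15.000

$15.000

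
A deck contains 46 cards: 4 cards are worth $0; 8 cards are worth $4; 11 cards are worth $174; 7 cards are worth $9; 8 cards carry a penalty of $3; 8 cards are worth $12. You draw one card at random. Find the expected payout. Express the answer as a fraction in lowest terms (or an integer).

E[payout] = (4/46)·0 + (8/46)·4 + (11/46)·174 + (7/46)·9 + (8/46)·(-3) + (8/46)·12 = 2081/46

2081/46 dollars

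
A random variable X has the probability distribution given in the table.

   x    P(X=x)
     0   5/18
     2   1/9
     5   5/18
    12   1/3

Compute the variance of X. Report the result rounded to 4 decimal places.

E[X] = (5/18)·0 + (1/9)·2 + (5/18)·5 + (1/3)·12 = 101/18
E[X²] = (5/18)·0 + (1/9)·4 + (5/18)·25 + (1/3)·144 = 997/18
Var(X) = 997/18 − (101/18)² = 7745/324 ≈ 23.9043

23.9043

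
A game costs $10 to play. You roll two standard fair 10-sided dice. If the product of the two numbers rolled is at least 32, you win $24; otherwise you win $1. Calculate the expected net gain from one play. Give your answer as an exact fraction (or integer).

E[payout] = (61/100)·1 + (39/100)·24 = 997/100
Expected profit = 997/100 − 10 = -3/100

-3/100 dollars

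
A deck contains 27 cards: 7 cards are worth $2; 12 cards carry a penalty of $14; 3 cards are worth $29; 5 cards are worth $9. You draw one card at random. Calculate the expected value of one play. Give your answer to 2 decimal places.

-$0.81

E[payout] = (7/27)·2 + (12/27)·(-14) + (3/27)·29 + (5/27)·9 = -22/27
≈ -$0.81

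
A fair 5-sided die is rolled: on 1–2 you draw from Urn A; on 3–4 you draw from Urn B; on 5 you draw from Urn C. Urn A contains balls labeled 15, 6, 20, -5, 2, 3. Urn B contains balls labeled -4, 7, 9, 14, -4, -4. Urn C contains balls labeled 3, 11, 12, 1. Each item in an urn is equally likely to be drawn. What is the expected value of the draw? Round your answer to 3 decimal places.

5.283

E[X | Urn A] = (15 + 6 + 20 − 5 + 2 + 3)/6 = 41/6
E[X | Urn B] = (-4 + 7 + 9 + 14 − 4 − 4)/6 = 3
E[X | Urn C] = (3 + 11 + 12 + 1)/4 = 27/4
E[X] = (2/5)·41/6 + (2/5)·3 + (1/5)·27/4 = 317/60 ≈ 5.283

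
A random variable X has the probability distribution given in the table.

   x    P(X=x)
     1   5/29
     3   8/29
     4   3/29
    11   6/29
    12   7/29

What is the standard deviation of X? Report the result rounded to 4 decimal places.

E[X] = 191/29, E[X²] = 1859/29
Var(X) = E[X²] − (E[X])² = 1859/29 − 36481/841 = 17430/841
SD(X) = √(17430/841) ≈ 4.5525

4.5525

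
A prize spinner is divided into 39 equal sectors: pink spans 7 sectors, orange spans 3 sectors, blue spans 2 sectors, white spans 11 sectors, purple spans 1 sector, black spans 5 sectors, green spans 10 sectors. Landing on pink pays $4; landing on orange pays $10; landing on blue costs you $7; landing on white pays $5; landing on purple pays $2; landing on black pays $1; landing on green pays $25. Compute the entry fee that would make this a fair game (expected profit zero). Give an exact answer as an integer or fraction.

E[payout] = (7/39)·4 + (3/39)·10 + (2/39)·(-7) + (11/39)·5 + (1/39)·2 + (5/39)·1 + (10/39)·25 = 356/39
Fair fee = E[payout] = 356/39

356/39 dollars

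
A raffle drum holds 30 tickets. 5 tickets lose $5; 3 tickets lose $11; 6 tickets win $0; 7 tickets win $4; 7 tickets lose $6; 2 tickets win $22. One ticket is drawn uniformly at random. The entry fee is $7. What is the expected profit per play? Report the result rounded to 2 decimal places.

-$7.93

E[payout] = (5/30)·(-5) + (3/30)·(-11) + (6/30)·0 + (7/30)·4 + (7/30)·(-6) + (2/30)·22 = -14/15
Expected profit = -14/15 − 7 = -119/15 ≈ -$7.93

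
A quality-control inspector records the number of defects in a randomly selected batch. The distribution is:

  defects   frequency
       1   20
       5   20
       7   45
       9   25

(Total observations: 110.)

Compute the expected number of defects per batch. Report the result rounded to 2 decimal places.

Total = 110, so P(defects=1) = 20/110, etc.
E[X] = (2/11)·1 + (2/11)·5 + (9/22)·7 + (5/22)·9
     = 6 ≈ 6.00

6.00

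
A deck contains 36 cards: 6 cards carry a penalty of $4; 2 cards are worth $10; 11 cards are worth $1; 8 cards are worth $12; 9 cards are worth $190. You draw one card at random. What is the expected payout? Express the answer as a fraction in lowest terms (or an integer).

E[payout] = (6/36)·(-4) + (2/36)·10 + (11/36)·1 + (8/36)·12 + (9/36)·190 = 1813/36

1813/36 dollars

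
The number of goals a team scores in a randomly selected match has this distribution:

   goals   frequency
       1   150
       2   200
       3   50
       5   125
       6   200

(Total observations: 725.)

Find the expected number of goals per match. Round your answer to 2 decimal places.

3.48

Total = 725, so P(goals=1) = 150/725, etc.
E[X] = (6/29)·1 + (8/29)·2 + (2/29)·3 + (5/29)·5 + (8/29)·6
     = 101/29 ≈ 3.48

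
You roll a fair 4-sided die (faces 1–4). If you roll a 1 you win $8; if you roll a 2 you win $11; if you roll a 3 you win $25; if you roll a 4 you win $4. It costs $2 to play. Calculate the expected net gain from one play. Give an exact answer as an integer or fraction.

E[payout] = (1/4)·4 + (1/4)·8 + (1/4)·11 + (1/4)·25 = 12
Expected profit = 12 − 2 = 10

$10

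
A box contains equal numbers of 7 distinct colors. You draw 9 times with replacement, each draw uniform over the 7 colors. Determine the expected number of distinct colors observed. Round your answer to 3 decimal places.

5.252

Let Xⱼ=1 if type j appears at least once. P(Xⱼ=1) = 1 − ((7−1)/7)^9 = 30275911/40353607.
E[#distinct] = 7·30275911/40353607 = 30275911/5764801.
≈ 5.252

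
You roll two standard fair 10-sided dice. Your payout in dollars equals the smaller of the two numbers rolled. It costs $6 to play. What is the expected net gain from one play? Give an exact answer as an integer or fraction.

-43/20 dollars

Distribution of the smaller of the two numbers rolled: 1 w.p. 19/100, 2 w.p. 17/100, 3 w.p. 3/20, 4 w.p. 13/100, 5 w.p. 11/100, 6 w.p. 9/100, …
E[payout] = (19/100)·1 + (17/100)·2 + (3/20)·3 + (13/100)·4 + (11/100)·5 + (9/100)·6 + (7/100)·7 + (1/20)·8 + (3/100)·9 + (1/100)·10 = 77/20
Expected profit = 77/20 − 6 = -43/20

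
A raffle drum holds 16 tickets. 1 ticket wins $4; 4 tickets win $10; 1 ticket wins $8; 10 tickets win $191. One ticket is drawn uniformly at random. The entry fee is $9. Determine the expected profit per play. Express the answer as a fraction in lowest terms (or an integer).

909/8 dollars

E[payout] = (1/16)·4 + (4/16)·10 + (1/16)·8 + (10/16)·191 = 981/8
Expected profit = 981/8 − 9 = 909/8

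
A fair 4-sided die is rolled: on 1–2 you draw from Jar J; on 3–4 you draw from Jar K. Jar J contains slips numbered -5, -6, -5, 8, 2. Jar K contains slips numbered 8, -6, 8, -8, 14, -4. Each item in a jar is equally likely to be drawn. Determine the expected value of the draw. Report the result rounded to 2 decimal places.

E[X | Jar J] = (-5 − 6 − 5 + 8 + 2)/5 = -6/5
E[X | Jar K] = (8 − 6 + 8 − 8 + 14 − 4)/6 = 2
E[X] = (1/2)·(-6/5) + (1/2)·2 = 2/5 ≈ 0.40

0.40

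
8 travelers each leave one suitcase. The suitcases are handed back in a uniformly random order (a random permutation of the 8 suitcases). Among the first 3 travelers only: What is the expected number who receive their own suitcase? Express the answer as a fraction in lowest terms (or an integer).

3/8

Let Xᵢ = 1 if person i gets their own suitcase. For each i, P(Xᵢ=1) = 1/8.
By linearity of expectation, E[X₁+…+X_3] = 3·(1/8) = 3/8.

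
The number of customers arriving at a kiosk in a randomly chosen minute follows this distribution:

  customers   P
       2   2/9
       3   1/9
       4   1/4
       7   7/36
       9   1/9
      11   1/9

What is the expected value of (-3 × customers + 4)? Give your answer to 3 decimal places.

-12.083

E[-3x+4] = (2/9)·(-2) + (1/9)·(-5) + (1/4)·(-8) + (7/36)·(-17) + (1/9)·(-23) + (1/9)·(-29)
     = -145/12 ≈ -12.083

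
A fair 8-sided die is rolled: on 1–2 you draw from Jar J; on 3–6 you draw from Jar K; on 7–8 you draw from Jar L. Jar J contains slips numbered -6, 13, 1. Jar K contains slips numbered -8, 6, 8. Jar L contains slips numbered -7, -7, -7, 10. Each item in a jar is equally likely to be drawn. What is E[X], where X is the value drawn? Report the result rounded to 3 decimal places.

E[X | Jar J] = (-6 + 13 + 1)/3 = 8/3
E[X | Jar K] = (-8 + 6 + 8)/3 = 2
E[X | Jar L] = (-7 − 7 − 7 + 10)/4 = -11/4
E[X] = (1/4)·8/3 + (1/2)·2 + (1/4)·(-11/4) = 47/48 ≈ 0.979

0.979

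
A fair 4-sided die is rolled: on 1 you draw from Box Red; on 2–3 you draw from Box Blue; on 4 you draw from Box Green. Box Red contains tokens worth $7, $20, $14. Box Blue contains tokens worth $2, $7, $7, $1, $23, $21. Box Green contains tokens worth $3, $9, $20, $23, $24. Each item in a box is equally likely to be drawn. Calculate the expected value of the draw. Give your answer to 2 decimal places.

$12.45

E[X | Box Red] = (7 + 20 + 14)/3 = 41/3
E[X | Box Blue] = (2 + 7 + 7 + 1 + 23 + 21)/6 = 61/6
E[X | Box Green] = (3 + 9 + 20 + 23 + 24)/5 = 79/5
E[X] = (1/4)·41/3 + (1/2)·61/6 + (1/4)·79/5 = 249/20 ≈ 12.45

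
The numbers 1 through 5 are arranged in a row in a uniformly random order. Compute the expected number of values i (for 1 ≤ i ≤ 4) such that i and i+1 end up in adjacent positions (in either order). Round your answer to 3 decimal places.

For each i ∈ {1,…,4}, let Xᵢ = 1 if i and i+1 are adjacent. P(Xᵢ=1) = 2·(5−1)!/5! = 2/5.
By linearity, E[ΣXᵢ] = (4)·(2/5) = 8/5.
≈ 1.600

1.600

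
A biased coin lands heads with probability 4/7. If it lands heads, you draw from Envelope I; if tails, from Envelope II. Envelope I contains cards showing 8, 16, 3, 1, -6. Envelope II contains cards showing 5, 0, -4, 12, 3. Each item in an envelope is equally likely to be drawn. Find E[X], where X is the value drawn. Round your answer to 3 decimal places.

3.886

E[X | Envelope I] = (8 + 16 + 3 + 1 − 6)/5 = 22/5
E[X | Envelope II] = (5 + 0 − 4 + 12 + 3)/5 = 16/5
E[X] = (4/7)·22/5 + (3/7)·16/5 = 136/35 ≈ 3.886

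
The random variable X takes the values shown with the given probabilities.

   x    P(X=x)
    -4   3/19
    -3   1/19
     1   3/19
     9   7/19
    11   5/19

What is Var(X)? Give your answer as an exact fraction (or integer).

12172/361

E[X] = (3/19)·(-4) + (1/19)·(-3) + (3/19)·1 + (7/19)·9 + (5/19)·11 = 106/19
E[X²] = (3/19)·16 + (1/19)·9 + (3/19)·1 + (7/19)·81 + (5/19)·121 = 1232/19
Var(X) = 1232/19 − (106/19)² = 12172/361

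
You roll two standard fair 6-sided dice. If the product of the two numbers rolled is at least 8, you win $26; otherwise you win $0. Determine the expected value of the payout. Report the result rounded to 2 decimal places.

E[payout] = (7/18)·0 + (11/18)·26 = 143/9
≈ $15.89

$15.89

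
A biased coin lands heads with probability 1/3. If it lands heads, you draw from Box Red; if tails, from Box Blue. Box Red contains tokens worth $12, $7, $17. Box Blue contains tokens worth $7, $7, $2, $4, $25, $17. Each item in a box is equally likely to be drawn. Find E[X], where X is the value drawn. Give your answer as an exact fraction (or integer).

98/9 dollars

E[X | Box Red] = (12 + 7 + 17)/3 = 12
E[X | Box Blue] = (7 + 7 + 2 + 4 + 25 + 17)/6 = 31/3
E[X] = (1/3)·12 + (2/3)·31/3 = 98/9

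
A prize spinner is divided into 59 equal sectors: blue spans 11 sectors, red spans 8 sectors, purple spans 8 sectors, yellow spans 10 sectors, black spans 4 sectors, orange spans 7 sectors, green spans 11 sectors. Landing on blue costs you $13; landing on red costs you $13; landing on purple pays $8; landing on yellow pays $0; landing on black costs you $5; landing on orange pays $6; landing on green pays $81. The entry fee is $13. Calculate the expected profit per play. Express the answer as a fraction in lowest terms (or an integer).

E[payout] = (11/59)·(-13) + (8/59)·(-13) + (8/59)·8 + (10/59)·0 + (4/59)·(-5) + (7/59)·6 + (11/59)·81 = 730/59
Expected profit = 730/59 − 13 = -37/59

-37/59 dollars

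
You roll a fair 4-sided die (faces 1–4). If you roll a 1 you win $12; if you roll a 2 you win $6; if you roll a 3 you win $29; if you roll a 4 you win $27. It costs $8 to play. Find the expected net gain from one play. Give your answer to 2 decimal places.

E[payout] = (1/4)·6 + (1/4)·12 + (1/4)·27 + (1/4)·29 = 37/2
Expected profit = 37/2 − 8 = 21/2 ≈ $10.50

$10.50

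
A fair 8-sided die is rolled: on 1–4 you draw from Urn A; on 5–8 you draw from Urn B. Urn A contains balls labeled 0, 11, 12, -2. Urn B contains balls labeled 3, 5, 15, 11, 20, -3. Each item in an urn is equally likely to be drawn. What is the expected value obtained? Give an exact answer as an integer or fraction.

E[X | Urn A] = (0 + 11 + 12 − 2)/4 = 21/4
E[X | Urn B] = (3 + 5 + 15 + 11 + 20 − 3)/6 = 17/2
E[X] = (1/2)·21/4 + (1/2)·17/2 = 55/8

55/8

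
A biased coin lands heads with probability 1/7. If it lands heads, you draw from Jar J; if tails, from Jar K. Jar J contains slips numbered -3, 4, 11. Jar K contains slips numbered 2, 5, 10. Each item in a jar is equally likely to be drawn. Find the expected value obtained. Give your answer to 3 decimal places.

5.429

E[X | Jar J] = (-3 + 4 + 11)/3 = 4
E[X | Jar K] = (2 + 5 + 10)/3 = 17/3
E[X] = (1/7)·4 + (6/7)·17/3 = 38/7 ≈ 5.429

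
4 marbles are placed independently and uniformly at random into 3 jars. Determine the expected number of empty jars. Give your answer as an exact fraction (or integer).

Let Xⱼ=1 if jar j is empty. P(Xⱼ=1) = ((3-1)/3)^4 = 16/81.
By linearity, E[#empty] = 3·16/81 = 16/27.

16/27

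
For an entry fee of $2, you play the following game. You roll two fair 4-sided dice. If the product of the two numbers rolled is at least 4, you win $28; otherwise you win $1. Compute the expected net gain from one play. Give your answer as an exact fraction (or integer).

281/16 dollars

E[payout] = (5/16)·1 + (11/16)·28 = 313/16
Expected profit = 313/16 − 2 = 281/16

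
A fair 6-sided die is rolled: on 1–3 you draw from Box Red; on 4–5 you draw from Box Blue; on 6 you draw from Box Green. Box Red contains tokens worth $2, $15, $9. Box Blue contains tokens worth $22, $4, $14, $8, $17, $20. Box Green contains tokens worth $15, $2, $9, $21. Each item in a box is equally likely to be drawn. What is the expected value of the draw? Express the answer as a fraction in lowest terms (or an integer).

E[X | Box Red] = (2 + 15 + 9)/3 = 26/3
E[X | Box Blue] = (22 + 4 + 14 + 8 + 17 + 20)/6 = 85/6
E[X | Box Green] = (15 + 2 + 9 + 21)/4 = 47/4
E[X] = (1/2)·26/3 + (1/3)·85/6 + (1/6)·47/4 = 793/72

793/72 dollars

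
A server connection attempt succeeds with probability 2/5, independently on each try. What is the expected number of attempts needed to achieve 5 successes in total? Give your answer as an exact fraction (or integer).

By linearity (sum of 5 independent geometric waits), E[trials] = 5/p = 5/(2/5) = 25/2.

25/2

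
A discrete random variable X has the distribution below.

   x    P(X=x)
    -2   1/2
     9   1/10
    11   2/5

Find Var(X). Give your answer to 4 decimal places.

40.0100

E[X] = (1/2)·(-2) + (1/10)·9 + (2/5)·11 = 43/10
E[X²] = (1/2)·4 + (1/10)·81 + (2/5)·121 = 117/2
Var(X) = 117/2 − (43/10)² = 4001/100 ≈ 40.0100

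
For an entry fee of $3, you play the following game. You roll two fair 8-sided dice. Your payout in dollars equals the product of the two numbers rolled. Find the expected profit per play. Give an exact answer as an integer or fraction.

Distribution of the product of the two numbers rolled: 1 w.p. 1/64, 2 w.p. 1/32, 3 w.p. 1/32, 4 w.p. 3/64, 5 w.p. 1/32, 6 w.p. 1/16, …
E[payout] = (1/64)·1 + (1/32)·2 + (1/32)·3 + (3/64)·4 + (1/32)·5 + (1/16)·6 + (1/32)·7 + (1/16)·8 + (1/64)·9 + (1/32)·10 + (1/16)·12 + (1/32)·14 + (1/32)·15 + (3/64)·16 + (1/32)·18 + (1/32)·20 + (1/32)·21 + (1/16)·24 + (1/64)·25 + (1/32)·28 + (1/32)·30 + (1/32)·32 + (1/32)·35 + (1/64)·36 + (1/32)·40 + (1/32)·42 + (1/32)·48 + (1/64)·49 + (1/32)·56 + (1/64)·64 = 81/4
Expected profit = 81/4 − 3 = 69/4

69/4 dollars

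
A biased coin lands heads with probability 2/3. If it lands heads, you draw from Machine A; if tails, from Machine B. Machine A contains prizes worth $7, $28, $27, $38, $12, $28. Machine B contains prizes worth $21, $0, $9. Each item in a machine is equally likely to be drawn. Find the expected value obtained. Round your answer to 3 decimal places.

$18.889

E[X | Machine A] = (7 + 28 + 27 + 38 + 12 + 28)/6 = 70/3
E[X | Machine B] = (21 + 0 + 9)/3 = 10
E[X] = (2/3)·70/3 + (1/3)·10 = 170/9 ≈ 18.889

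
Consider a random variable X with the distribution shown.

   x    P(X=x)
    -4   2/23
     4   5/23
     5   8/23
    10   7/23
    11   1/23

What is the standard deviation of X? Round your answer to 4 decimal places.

E[X] = 133/23, E[X²] = 1133/23
Var(X) = E[X²] − (E[X])² = 1133/23 − 17689/529 = 8370/529
SD(X) = √(8370/529) ≈ 3.9777

3.9777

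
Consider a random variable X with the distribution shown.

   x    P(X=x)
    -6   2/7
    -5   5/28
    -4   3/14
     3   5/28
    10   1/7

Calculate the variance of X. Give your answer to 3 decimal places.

E[X] = (2/7)·(-6) + (5/28)·(-5) + (3/14)·(-4) + (5/28)·3 + (1/7)·10 = -3/2
E[X²] = (2/7)·36 + (5/28)·25 + (3/14)·16 + (5/28)·9 + (1/7)·100 = 477/14
Var(X) = 477/14 − (-3/2)² = 891/28 ≈ 31.821

31.821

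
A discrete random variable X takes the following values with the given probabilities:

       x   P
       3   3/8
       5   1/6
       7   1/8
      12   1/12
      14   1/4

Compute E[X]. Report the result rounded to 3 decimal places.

E[X] = (3/8)·3 + (1/6)·5 + (1/8)·7 + (1/12)·12 + (1/4)·14
     = 22/3 ≈ 7.333

7.333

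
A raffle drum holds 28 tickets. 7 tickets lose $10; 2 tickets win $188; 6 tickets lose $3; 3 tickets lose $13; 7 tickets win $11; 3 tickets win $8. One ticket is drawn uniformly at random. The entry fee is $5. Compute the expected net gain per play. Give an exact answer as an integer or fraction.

15/2 dollars

E[payout] = (7/28)·(-10) + (2/28)·188 + (6/28)·(-3) + (3/28)·(-13) + (7/28)·11 + (3/28)·8 = 25/2
Expected profit = 25/2 − 5 = 15/2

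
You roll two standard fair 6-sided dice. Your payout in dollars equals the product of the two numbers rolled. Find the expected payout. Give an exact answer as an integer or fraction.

49/4 dollars

Distribution of the product of the two numbers rolled: 1 w.p. 1/36, 2 w.p. 1/18, 3 w.p. 1/18, 4 w.p. 1/12, 5 w.p. 1/18, 6 w.p. 1/9, …
E[payout] = (1/36)·1 + (1/18)·2 + (1/18)·3 + (1/12)·4 + (1/18)·5 + (1/9)·6 + (1/18)·8 + (1/36)·9 + (1/18)·10 + (1/9)·12 + (1/18)·15 + (1/36)·16 + (1/18)·18 + (1/18)·20 + (1/18)·24 + (1/36)·25 + (1/18)·30 + (1/36)·36 = 49/4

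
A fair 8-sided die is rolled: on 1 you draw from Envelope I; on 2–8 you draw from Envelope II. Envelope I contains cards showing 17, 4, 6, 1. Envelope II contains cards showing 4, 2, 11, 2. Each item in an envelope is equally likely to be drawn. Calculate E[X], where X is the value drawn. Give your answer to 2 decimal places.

E[X | Envelope I] = (17 + 4 + 6 + 1)/4 = 7
E[X | Envelope II] = (4 + 2 + 11 + 2)/4 = 19/4
E[X] = (1/8)·7 + (7/8)·19/4 = 161/32 ≈ 5.03

5.03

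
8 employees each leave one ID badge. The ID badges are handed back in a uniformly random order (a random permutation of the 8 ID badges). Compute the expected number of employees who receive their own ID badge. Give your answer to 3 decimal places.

1.000

Let Xᵢ = 1 if person i gets their own ID badge. For each i, P(Xᵢ=1) = 1/8.
By linearity of expectation, E[X₁+…+X_8] = 8·(1/8) = 1.
≈ 1.000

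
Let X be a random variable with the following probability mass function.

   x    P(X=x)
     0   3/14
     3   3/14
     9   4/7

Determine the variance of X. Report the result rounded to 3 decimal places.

14.740

E[X] = (3/14)·0 + (3/14)·3 + (4/7)·9 = 81/14
E[X²] = (3/14)·0 + (3/14)·9 + (4/7)·81 = 675/14
Var(X) = 675/14 − (81/14)² = 2889/196 ≈ 14.740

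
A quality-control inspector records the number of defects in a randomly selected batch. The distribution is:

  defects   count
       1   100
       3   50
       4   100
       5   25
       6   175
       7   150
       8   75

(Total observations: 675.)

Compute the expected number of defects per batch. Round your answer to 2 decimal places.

Total = 675, so P(defects=1) = 100/675, etc.
E[X] = (4/27)·1 + (2/27)·3 + (4/27)·4 + (1/27)·5 + (7/27)·6 + (2/9)·7 + (1/9)·8
     = 139/27 ≈ 5.15

5.15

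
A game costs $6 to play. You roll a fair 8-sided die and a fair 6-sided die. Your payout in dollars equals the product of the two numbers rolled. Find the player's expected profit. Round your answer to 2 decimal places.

$9.75

Distribution of the product of the two numbers rolled: 1 w.p. 1/48, 2 w.p. 1/24, 3 w.p. 1/24, 4 w.p. 1/16, 5 w.p. 1/24, 6 w.p. 1/12, …
E[payout] = (1/48)·1 + (1/24)·2 + (1/24)·3 + (1/16)·4 + (1/24)·5 + (1/12)·6 + (1/48)·7 + (1/16)·8 + (1/48)·9 + (1/24)·10 + (1/12)·12 + (1/48)·14 + (1/24)·15 + (1/24)·16 + (1/24)·18 + (1/24)·20 + (1/48)·21 + (1/16)·24 + (1/48)·25 + (1/48)·28 + (1/24)·30 + (1/48)·32 + (1/48)·35 + (1/48)·36 + (1/48)·40 + (1/48)·42 + (1/48)·48 = 63/4
Expected profit = 63/4 − 6 = 39/4 ≈ $9.75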